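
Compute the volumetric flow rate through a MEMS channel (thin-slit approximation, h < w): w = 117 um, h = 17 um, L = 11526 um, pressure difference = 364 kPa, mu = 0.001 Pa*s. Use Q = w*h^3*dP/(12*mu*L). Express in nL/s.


Step 1: Convert all dimensions to SI (meters).
w = 117e-6 m, h = 17e-6 m, L = 11526e-6 m, dP = 364e3 Pa
Step 2: Q = w * h^3 * dP / (12 * mu * L)
Q = 117e-6 * (17e-6)^3 * 364e3 / (12 * 0.001 * 11526e-6) = 1.51277434e-09 m^3/s
Step 3: Convert Q from m^3/s to nL/s (1 m^3 = 1e12 nL, so multiply by 1e12).
Q = 1512.774 nL/s


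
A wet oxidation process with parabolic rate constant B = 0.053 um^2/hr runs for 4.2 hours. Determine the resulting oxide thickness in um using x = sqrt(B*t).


Step 1: Compute B*t = 0.053 * 4.2 = 0.2226
Step 2: x = sqrt(0.2226)
x = 0.472 um


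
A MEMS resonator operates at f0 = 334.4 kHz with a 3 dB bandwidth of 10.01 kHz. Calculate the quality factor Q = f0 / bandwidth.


Step 1: Q = f0 / bandwidth
Step 2: Q = 334.4 / 10.01
Q = 33.4


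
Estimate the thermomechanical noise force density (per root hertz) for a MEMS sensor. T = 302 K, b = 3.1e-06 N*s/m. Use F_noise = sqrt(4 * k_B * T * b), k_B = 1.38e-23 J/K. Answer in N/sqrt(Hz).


Step 1: Compute 4 * k_B * T * b
= 4 * 1.38e-23 * 302 * 3.1e-06
= 5.1678e-26 N^2/Hz
Step 2: F_noise = sqrt(5.1678e-26)
F_noise = 2.27e-13 N/sqrt(Hz)


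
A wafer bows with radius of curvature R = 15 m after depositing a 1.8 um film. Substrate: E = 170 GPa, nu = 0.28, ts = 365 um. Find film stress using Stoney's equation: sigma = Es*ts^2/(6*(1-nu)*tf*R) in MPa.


Step 1: Compute numerator: Es * ts^2 = 170 * 365^2 = 22648250 (GPa*um^2)
Step 2: Compute denominator (R in um): 6*(1-nu)*tf*R = 6*0.72*1.8*15e6 = 116640000.0 (um^2)
Step 3: sigma (GPa) = 22648250 / 116640000.0 = 1.94172e-01 GPa
Step 4: Convert to MPa (x1000): sigma = 194.2 MPa


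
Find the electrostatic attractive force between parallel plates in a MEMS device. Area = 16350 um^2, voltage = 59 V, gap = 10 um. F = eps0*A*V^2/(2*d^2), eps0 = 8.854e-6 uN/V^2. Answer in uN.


Step 1: Identify parameters.
eps0 = 8.854e-6 uN/V^2, A = 16350 um^2, V = 59 V, d = 10 um
Step 2: Compute V^2 = 59^2 = 3481
Step 3: Compute d^2 = 10^2 = 100
Step 4: F = 0.5 * 8.854e-6 * 16350 * 3481 / 100
F = 2.52 uN


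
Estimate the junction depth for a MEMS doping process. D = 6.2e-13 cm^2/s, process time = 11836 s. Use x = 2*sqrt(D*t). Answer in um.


Step 1: Compute D*t = 6.2e-13 * 11836 = 7.33832e-09 cm^2
Step 2: sqrt(D*t) = 8.5664e-05 cm
Step 3: x = 2 * 8.5664e-05 cm = 1.71328e-04 cm
Step 4: Convert to um (1 cm = 1e4 um): x = 1.713 um


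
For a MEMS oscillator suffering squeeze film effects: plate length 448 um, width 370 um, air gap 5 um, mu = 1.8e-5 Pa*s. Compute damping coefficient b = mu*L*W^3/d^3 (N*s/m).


Step 1: Convert to SI.
L = 448e-6 m, W = 370e-6 m, d = 5e-6 m
Step 2: W^3 = (370e-6)^3 = 5.07e-11 m^3
Step 3: d^3 = (5e-6)^3 = 1.25e-16 m^3
Step 4: b = 1.8e-5 * 448e-6 * 5.07e-11 / 1.25e-16
b = 3.27e-03 N*s/m


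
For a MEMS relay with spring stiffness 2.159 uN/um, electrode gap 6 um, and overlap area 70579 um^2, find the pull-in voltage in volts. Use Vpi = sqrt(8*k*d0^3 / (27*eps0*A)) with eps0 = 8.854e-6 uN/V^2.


Step 1: Compute numerator: 8 * k * d0^3 = 8 * 2.159 * 6^3 = 3730.752
Step 2: Compute denominator: 27 * eps0 * A = 27 * 8.854e-6 * 70579 = 16.872475
Step 3: Vpi = sqrt(3730.752 / 16.872475)
Vpi = 14.87 V


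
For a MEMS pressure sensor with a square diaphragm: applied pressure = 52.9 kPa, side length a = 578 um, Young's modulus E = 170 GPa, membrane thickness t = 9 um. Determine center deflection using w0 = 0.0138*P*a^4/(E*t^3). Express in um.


Step 1: Convert pressure to compatible units (E is in GPa, so P in GPa).
P = 52.9 kPa = 52.9e-6 GPa
Step 2: Compute numerator: 0.0138 * P * a^4.
a^4 = 578^4 = 111612119056
numerator = 0.0138 * 52.9e-6 * 111612119056 = 8.14791e+04
Step 3: Compute denominator: E * t^3 = 170 * 9^3 = 123930
Step 4: w0 = numerator / denominator = 8.14791e+04 / 123930 = 0.6575 um


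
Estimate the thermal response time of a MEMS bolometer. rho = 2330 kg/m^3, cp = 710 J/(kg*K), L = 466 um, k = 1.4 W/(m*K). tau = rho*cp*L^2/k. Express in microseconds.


Step 1: Convert L to m: L = 466e-6 m
Step 2: L^2 = (466e-6)^2 = 2.17156e-07 m^2
Step 3: tau = 2330 * 710 * 2.17156e-07 / 1.4 = 2.5660083629e-01 s
Step 4: Convert to microseconds (multiply by 1e6).
tau = 256600.836 us


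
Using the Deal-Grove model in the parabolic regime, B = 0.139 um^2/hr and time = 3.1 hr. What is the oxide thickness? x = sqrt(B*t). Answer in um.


Step 1: Compute B*t = 0.139 * 3.1 = 0.4309
Step 2: x = sqrt(0.4309)
x = 0.656 um


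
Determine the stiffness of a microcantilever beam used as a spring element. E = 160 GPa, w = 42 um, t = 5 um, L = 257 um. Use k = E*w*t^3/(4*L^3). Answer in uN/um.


Step 1: Convert E to consistent units (1 GPa = 1000 uN/um^2).
E = 160 GPa = 160000 uN/um^2
Step 2: Compute t^3 = 5^3 = 125
Step 3: Compute L^3 = 257^3 = 16974593
Step 4: k = 160000 * 42 * 125 / (4 * 16974593)
k = 12.3714 uN/um


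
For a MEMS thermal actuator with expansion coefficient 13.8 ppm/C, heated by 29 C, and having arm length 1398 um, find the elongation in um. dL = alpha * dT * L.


Step 1: Convert CTE: alpha = 13.8 ppm/C = 13.8e-6 /C
Step 2: dL = 13.8e-6 * 29 * 1398
dL = 0.5595 um


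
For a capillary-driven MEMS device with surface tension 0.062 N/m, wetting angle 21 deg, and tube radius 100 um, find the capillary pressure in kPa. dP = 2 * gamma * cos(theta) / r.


Step 1: cos(21 deg) = 0.9336
Step 2: Convert r to m: r = 100e-6 m
Step 3: dP = 2 * 0.062 * 0.9336 / 100e-6 = 1157.7 Pa
Step 4: Convert Pa to kPa (divide by 1000).
dP = 1.16 kPa


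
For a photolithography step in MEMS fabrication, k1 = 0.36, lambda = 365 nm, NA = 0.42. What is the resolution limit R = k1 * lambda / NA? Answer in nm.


Step 1: Identify values: k1 = 0.36, lambda = 365 nm, NA = 0.42
Step 2: R = k1 * lambda / NA
R = 0.36 * 365 / 0.42
R = 312.9 nm


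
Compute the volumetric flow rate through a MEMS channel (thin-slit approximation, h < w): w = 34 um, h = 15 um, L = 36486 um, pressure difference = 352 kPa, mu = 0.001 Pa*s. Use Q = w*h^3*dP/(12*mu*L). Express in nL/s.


Step 1: Convert all dimensions to SI (meters).
w = 34e-6 m, h = 15e-6 m, L = 36486e-6 m, dP = 352e3 Pa
Step 2: Q = w * h^3 * dP / (12 * mu * L)
Q = 34e-6 * (15e-6)^3 * 352e3 / (12 * 0.001 * 36486e-6) = 9.225456e-11 m^3/s
Step 3: Convert Q from m^3/s to nL/s (1 m^3 = 1e12 nL, so multiply by 1e12).
Q = 92.255 nL/s


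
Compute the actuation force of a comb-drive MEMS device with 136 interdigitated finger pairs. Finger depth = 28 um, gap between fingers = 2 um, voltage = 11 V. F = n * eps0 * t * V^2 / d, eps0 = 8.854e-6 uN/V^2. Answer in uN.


Step 1: Parameters: n=136, eps0=8.854e-6 uN/V^2, t=28 um, V=11 V, d=2 um
Step 2: V^2 = 121
Step 3: F = 136 * 8.854e-6 * 28 * 121 / 2
F = 2.04 uN


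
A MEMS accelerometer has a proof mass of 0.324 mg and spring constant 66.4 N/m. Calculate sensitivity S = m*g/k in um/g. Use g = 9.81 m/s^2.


Step 1: Convert mass: m = 0.324 mg = 3.24e-07 kg
Step 2: S = m * g / k = 3.24e-07 * 9.81 / 66.4
Step 3: S = 4.79e-08 m/g
Step 4: Convert to um/g: S = 0.048 um/g


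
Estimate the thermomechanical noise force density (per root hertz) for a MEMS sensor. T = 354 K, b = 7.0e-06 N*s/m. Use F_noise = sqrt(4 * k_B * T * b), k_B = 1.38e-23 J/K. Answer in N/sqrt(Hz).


Step 1: Compute 4 * k_B * T * b
= 4 * 1.38e-23 * 354 * 7.0e-06
= 1.3679e-25 N^2/Hz
Step 2: F_noise = sqrt(1.3679e-25)
F_noise = 3.70e-13 N/sqrt(Hz)


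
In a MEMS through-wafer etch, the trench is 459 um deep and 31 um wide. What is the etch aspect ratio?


Step 1: AR = depth / width
Step 2: AR = 459 / 31
AR = 14.8


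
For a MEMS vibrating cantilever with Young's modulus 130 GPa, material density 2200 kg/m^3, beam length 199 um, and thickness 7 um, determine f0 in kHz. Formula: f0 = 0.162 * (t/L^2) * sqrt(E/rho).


Step 1: Convert units to SI.
t_SI = 7e-6 m, L_SI = 199e-6 m
Step 2: Calculate sqrt(E/rho).
sqrt(130e9 / 2200) = 7687.06 m/s
Step 3: Compute f0.
f0 = 0.162 * 7e-6 / (199e-6)^2 * 7687.06 = 220123.9 Hz = 220.12 kHz


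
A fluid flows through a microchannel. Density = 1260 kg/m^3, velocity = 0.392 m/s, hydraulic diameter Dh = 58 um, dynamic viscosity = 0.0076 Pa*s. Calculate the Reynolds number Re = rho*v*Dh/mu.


Step 1: Convert Dh to meters: Dh = 58e-6 m
Step 2: Re = rho * v * Dh / mu
Re = 1260 * 0.392 * 58e-6 / 0.0076
Re = 3.769


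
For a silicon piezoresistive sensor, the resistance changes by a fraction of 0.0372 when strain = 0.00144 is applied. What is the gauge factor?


Step 1: Identify values.
dR/R = 0.0372, strain = 0.00144
Step 2: GF = (dR/R) / strain = 0.0372 / 0.00144
GF = 25.8


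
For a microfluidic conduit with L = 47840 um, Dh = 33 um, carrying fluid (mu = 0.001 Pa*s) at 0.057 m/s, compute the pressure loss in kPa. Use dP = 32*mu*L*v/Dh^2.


Step 1: Convert to SI: L = 47840e-6 m, Dh = 33e-6 m
Step 2: dP = 32 * 0.001 * 47840e-6 * 0.057 / (33e-6)^2
Step 3: dP = 80128.71 Pa
Step 4: Convert to kPa: dP = 80.13 kPa


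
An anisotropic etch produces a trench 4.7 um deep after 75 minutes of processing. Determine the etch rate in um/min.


Step 1: Etch rate = depth / time
Step 2: rate = 4.7 / 75
rate = 0.063 um/min


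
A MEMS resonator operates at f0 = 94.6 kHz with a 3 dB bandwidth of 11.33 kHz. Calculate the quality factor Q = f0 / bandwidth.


Step 1: Q = f0 / bandwidth
Step 2: Q = 94.6 / 11.33
Q = 8.3


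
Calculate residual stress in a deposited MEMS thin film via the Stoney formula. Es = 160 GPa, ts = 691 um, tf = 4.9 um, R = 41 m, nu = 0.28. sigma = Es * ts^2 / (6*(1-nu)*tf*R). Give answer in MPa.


Step 1: Compute numerator: Es * ts^2 = 160 * 691^2 = 76396960 (GPa*um^2)
Step 2: Compute denominator (R in um): 6*(1-nu)*tf*R = 6*0.72*4.9*41e6 = 867888000.0 (um^2)
Step 3: sigma (GPa) = 76396960 / 867888000.0 = 8.8026e-02 GPa
Step 4: Convert to MPa (x1000): sigma = 88.0 MPa


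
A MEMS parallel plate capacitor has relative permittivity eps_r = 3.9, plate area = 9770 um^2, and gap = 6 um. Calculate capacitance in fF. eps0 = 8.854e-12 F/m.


Step 1: Convert area to m^2: A = 9770e-12 m^2
Step 2: Convert gap to m: d = 6e-6 m
Step 3: C = eps0 * eps_r * A / d
C = 8.854e-12 * 3.9 * 9770e-12 / 6e-6
Step 4: Convert to fF (multiply by 1e15).
C = 56.23 fF


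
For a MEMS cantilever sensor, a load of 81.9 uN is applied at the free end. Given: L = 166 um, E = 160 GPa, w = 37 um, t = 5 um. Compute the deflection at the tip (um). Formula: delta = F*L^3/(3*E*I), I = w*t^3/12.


Step 1: Calculate the second moment of area.
I = w * t^3 / 12 = 37 * 5^3 / 12 = 385.4167 um^4
Step 2: Convert E to consistent units (1 GPa = 1000 uN/um^2).
E = 160 GPa = 160000 uN/um^2
Step 3: Calculate tip deflection.
delta = F * L^3 / (3 * E * I)
delta = 81.9 * 166^3 / (3 * 160000 * 385.4167)
delta = 2.0251 um


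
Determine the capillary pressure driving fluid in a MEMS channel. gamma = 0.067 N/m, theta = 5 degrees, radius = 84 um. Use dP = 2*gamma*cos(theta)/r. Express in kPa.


Step 1: cos(5 deg) = 0.9962
Step 2: Convert r to m: r = 84e-6 m
Step 3: dP = 2 * 0.067 * 0.9962 / 84e-6 = 1589.2 Pa
Step 4: Convert Pa to kPa (divide by 1000).
dP = 1.59 kPa


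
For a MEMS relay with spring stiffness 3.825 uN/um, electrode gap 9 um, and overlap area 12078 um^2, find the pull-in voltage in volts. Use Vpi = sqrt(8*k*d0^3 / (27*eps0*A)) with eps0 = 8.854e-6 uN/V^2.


Step 1: Compute numerator: 8 * k * d0^3 = 8 * 3.825 * 9^3 = 22307.4
Step 2: Compute denominator: 27 * eps0 * A = 27 * 8.854e-6 * 12078 = 2.887343
Step 3: Vpi = sqrt(22307.4 / 2.887343)
Vpi = 87.9 V


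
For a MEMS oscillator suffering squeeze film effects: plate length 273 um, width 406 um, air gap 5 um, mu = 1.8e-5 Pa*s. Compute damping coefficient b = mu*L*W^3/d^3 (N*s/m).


Step 1: Convert to SI.
L = 273e-6 m, W = 406e-6 m, d = 5e-6 m
Step 2: W^3 = (406e-6)^3 = 6.69e-11 m^3
Step 3: d^3 = (5e-6)^3 = 1.25e-16 m^3
Step 4: b = 1.8e-5 * 273e-6 * 6.69e-11 / 1.25e-16
b = 2.63e-03 N*s/m


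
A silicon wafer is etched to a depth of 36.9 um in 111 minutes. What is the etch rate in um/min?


Step 1: Etch rate = depth / time
Step 2: rate = 36.9 / 111
rate = 0.332 um/min


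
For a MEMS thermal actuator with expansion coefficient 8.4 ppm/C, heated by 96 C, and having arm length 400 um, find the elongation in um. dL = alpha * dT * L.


Step 1: Convert CTE: alpha = 8.4 ppm/C = 8.4e-6 /C
Step 2: dL = 8.4e-6 * 96 * 400
dL = 0.3226 um


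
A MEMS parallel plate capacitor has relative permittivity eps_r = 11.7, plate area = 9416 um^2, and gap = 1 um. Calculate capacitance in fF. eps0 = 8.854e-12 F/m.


Step 1: Convert area to m^2: A = 9416e-12 m^2
Step 2: Convert gap to m: d = 1e-6 m
Step 3: C = eps0 * eps_r * A / d
C = 8.854e-12 * 11.7 * 9416e-12 / 1e-6
Step 4: Convert to fF (multiply by 1e15).
C = 975.42 fF


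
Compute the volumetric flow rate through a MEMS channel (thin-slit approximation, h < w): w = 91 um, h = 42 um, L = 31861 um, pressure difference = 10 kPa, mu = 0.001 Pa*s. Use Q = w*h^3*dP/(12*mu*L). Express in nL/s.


Step 1: Convert all dimensions to SI (meters).
w = 91e-6 m, h = 42e-6 m, L = 31861e-6 m, dP = 10e3 Pa
Step 2: Q = w * h^3 * dP / (12 * mu * L)
Q = 91e-6 * (42e-6)^3 * 10e3 / (12 * 0.001 * 31861e-6) = 1.763391e-10 m^3/s
Step 3: Convert Q from m^3/s to nL/s (1 m^3 = 1e12 nL, so multiply by 1e12).
Q = 176.339 nL/s


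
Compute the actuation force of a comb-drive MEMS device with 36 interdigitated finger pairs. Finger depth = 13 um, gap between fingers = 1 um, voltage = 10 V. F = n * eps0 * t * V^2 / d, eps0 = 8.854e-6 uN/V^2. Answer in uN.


Step 1: Parameters: n=36, eps0=8.854e-6 uN/V^2, t=13 um, V=10 V, d=1 um
Step 2: V^2 = 100
Step 3: F = 36 * 8.854e-6 * 13 * 100 / 1
F = 0.414 uN


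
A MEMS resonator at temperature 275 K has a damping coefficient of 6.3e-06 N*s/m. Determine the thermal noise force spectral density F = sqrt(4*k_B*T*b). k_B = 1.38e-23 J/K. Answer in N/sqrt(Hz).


Step 1: Compute 4 * k_B * T * b
= 4 * 1.38e-23 * 275 * 6.3e-06
= 9.5634e-26 N^2/Hz
Step 2: F_noise = sqrt(9.5634e-26)
F_noise = 3.09e-13 N/sqrt(Hz)


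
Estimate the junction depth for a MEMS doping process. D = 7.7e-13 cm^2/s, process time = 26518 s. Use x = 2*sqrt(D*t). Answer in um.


Step 1: Compute D*t = 7.7e-13 * 26518 = 2.041886e-08 cm^2
Step 2: sqrt(D*t) = 1.42895e-04 cm
Step 3: x = 2 * 1.42895e-04 cm = 2.8579e-04 cm
Step 4: Convert to um (1 cm = 1e4 um): x = 2.858 um


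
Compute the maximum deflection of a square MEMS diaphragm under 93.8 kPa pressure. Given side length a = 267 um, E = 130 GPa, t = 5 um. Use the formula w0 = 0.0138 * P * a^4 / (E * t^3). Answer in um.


Step 1: Convert pressure to compatible units (E is in GPa, so P in GPa).
P = 93.8 kPa = 93.8e-6 GPa
Step 2: Compute numerator: 0.0138 * P * a^4.
a^4 = 267^4 = 5082121521
numerator = 0.0138 * 93.8e-6 * 5082121521 = 6.5785e+03
Step 3: Compute denominator: E * t^3 = 130 * 5^3 = 16250
Step 4: w0 = numerator / denominator = 6.5785e+03 / 16250 = 0.4048 um


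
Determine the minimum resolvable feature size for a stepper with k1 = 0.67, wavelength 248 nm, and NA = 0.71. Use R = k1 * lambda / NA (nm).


Step 1: Identify values: k1 = 0.67, lambda = 248 nm, NA = 0.71
Step 2: R = k1 * lambda / NA
R = 0.67 * 248 / 0.71
R = 234.0 nm


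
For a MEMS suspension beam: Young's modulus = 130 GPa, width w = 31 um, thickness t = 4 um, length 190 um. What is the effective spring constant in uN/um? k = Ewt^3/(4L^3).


Step 1: Convert E to consistent units (1 GPa = 1000 uN/um^2).
E = 130 GPa = 130000 uN/um^2
Step 2: Compute t^3 = 4^3 = 64
Step 3: Compute L^3 = 190^3 = 6859000
Step 4: k = 130000 * 31 * 64 / (4 * 6859000)
k = 9.4008 uN/um


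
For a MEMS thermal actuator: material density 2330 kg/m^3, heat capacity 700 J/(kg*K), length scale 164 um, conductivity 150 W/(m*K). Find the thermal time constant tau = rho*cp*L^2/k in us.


Step 1: Convert L to m: L = 164e-6 m
Step 2: L^2 = (164e-6)^2 = 2.6896e-08 m^2
Step 3: tau = 2330 * 700 * 2.6896e-08 / 150 = 2.9244917e-04 s
Step 4: Convert to microseconds (multiply by 1e6).
tau = 292.449 us


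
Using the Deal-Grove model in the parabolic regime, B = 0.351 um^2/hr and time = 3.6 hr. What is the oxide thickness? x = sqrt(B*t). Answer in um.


Step 1: Compute B*t = 0.351 * 3.6 = 1.2636
Step 2: x = sqrt(1.2636)
x = 1.124 um


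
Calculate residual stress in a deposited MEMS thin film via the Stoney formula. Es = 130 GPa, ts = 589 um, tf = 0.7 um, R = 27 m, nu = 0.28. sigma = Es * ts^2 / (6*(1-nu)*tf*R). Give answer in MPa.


Step 1: Compute numerator: Es * ts^2 = 130 * 589^2 = 45099730 (GPa*um^2)
Step 2: Compute denominator (R in um): 6*(1-nu)*tf*R = 6*0.72*0.7*27e6 = 81648000.0 (um^2)
Step 3: sigma (GPa) = 45099730 / 81648000.0 = 5.52368e-01 GPa
Step 4: Convert to MPa (x1000): sigma = 552.4 MPa


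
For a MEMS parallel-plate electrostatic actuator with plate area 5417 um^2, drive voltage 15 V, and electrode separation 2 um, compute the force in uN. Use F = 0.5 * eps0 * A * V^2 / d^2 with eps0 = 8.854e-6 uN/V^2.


Step 1: Identify parameters.
eps0 = 8.854e-6 uN/V^2, A = 5417 um^2, V = 15 V, d = 2 um
Step 2: Compute V^2 = 15^2 = 225
Step 3: Compute d^2 = 2^2 = 4
Step 4: F = 0.5 * 8.854e-6 * 5417 * 225 / 4
F = 1.349 uN


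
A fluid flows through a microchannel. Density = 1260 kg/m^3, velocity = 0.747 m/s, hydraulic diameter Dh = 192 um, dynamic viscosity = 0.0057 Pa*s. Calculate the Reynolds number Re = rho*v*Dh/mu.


Step 1: Convert Dh to meters: Dh = 192e-6 m
Step 2: Re = rho * v * Dh / mu
Re = 1260 * 0.747 * 192e-6 / 0.0057
Re = 31.704


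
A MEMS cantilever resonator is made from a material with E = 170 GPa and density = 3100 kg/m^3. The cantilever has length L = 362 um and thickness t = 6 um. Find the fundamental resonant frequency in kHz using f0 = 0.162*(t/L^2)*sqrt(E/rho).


Step 1: Convert units to SI.
t_SI = 6e-6 m, L_SI = 362e-6 m
Step 2: Calculate sqrt(E/rho).
sqrt(170e9 / 3100) = 7405.32 m/s
Step 3: Compute f0.
f0 = 0.162 * 6e-6 / (362e-6)^2 * 7405.32 = 54927.9 Hz = 54.93 kHz


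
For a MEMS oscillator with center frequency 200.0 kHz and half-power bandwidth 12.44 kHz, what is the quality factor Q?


Step 1: Q = f0 / bandwidth
Step 2: Q = 200.0 / 12.44
Q = 16.1


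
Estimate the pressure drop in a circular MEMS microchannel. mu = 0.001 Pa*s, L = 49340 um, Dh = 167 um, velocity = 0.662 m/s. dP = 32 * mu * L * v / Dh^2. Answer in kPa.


Step 1: Convert to SI: L = 49340e-6 m, Dh = 167e-6 m
Step 2: dP = 32 * 0.001 * 49340e-6 * 0.662 / (167e-6)^2
Step 3: dP = 37477.81 Pa
Step 4: Convert to kPa: dP = 37.48 kPa


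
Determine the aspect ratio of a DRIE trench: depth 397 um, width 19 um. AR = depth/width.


Step 1: AR = depth / width
Step 2: AR = 397 / 19
AR = 20.9


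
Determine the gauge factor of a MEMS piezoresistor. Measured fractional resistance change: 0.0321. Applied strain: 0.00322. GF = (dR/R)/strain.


Step 1: Identify values.
dR/R = 0.0321, strain = 0.00322
Step 2: GF = (dR/R) / strain = 0.0321 / 0.00322
GF = 10.0


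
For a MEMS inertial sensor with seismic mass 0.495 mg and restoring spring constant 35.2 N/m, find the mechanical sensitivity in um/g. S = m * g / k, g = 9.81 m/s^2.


Step 1: Convert mass: m = 0.495 mg = 4.95e-07 kg
Step 2: S = m * g / k = 4.95e-07 * 9.81 / 35.2
Step 3: S = 1.38e-07 m/g
Step 4: Convert to um/g: S = 0.138 um/g


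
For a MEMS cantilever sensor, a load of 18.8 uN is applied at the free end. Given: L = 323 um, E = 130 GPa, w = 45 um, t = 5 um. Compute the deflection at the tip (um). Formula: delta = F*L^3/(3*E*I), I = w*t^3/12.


Step 1: Calculate the second moment of area.
I = w * t^3 / 12 = 45 * 5^3 / 12 = 468.75 um^4
Step 2: Convert E to consistent units (1 GPa = 1000 uN/um^2).
E = 130 GPa = 130000 uN/um^2
Step 3: Calculate tip deflection.
delta = F * L^3 / (3 * E * I)
delta = 18.8 * 323^3 / (3 * 130000 * 468.75)
delta = 3.4654 um


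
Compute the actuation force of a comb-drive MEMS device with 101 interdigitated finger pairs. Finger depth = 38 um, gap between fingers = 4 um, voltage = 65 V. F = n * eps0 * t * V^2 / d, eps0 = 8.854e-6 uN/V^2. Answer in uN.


Step 1: Parameters: n=101, eps0=8.854e-6 uN/V^2, t=38 um, V=65 V, d=4 um
Step 2: V^2 = 4225
Step 3: F = 101 * 8.854e-6 * 38 * 4225 / 4
F = 35.893 uN


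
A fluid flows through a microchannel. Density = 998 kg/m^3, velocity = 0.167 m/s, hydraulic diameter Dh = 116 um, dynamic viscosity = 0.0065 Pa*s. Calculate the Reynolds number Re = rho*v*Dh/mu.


Step 1: Convert Dh to meters: Dh = 116e-6 m
Step 2: Re = rho * v * Dh / mu
Re = 998 * 0.167 * 116e-6 / 0.0065
Re = 2.974


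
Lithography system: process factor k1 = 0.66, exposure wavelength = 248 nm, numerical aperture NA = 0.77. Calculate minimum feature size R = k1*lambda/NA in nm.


Step 1: Identify values: k1 = 0.66, lambda = 248 nm, NA = 0.77
Step 2: R = k1 * lambda / NA
R = 0.66 * 248 / 0.77
R = 212.6 nm


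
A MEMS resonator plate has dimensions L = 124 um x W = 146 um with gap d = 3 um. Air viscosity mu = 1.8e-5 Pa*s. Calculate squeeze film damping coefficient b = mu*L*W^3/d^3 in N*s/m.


Step 1: Convert to SI.
L = 124e-6 m, W = 146e-6 m, d = 3e-6 m
Step 2: W^3 = (146e-6)^3 = 3.11e-12 m^3
Step 3: d^3 = (3e-6)^3 = 2.70e-17 m^3
Step 4: b = 1.8e-5 * 124e-6 * 3.11e-12 / 2.70e-17
b = 2.57e-04 N*s/m


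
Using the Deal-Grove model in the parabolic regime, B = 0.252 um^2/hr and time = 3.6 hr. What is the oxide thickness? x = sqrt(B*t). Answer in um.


Step 1: Compute B*t = 0.252 * 3.6 = 0.9072
Step 2: x = sqrt(0.9072)
x = 0.952 um


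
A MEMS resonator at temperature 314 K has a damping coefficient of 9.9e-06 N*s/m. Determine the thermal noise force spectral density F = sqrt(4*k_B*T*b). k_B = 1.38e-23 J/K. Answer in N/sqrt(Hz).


Step 1: Compute 4 * k_B * T * b
= 4 * 1.38e-23 * 314 * 9.9e-06
= 1.7159e-25 N^2/Hz
Step 2: F_noise = sqrt(1.7159e-25)
F_noise = 4.14e-13 N/sqrt(Hz)


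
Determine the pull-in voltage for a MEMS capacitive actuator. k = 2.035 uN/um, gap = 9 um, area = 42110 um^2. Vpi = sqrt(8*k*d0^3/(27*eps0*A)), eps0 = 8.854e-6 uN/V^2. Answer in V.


Step 1: Compute numerator: 8 * k * d0^3 = 8 * 2.035 * 9^3 = 11868.12
Step 2: Compute denominator: 27 * eps0 * A = 27 * 8.854e-6 * 42110 = 10.066732
Step 3: Vpi = sqrt(11868.12 / 10.066732)
Vpi = 34.34 V


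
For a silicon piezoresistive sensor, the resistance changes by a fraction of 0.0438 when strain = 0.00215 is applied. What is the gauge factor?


Step 1: Identify values.
dR/R = 0.0438, strain = 0.00215
Step 2: GF = (dR/R) / strain = 0.0438 / 0.00215
GF = 20.4


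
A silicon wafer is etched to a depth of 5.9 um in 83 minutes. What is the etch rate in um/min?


Step 1: Etch rate = depth / time
Step 2: rate = 5.9 / 83
rate = 0.071 um/min


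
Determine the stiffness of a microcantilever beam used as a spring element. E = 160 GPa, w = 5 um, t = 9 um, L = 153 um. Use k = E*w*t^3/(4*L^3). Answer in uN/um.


Step 1: Convert E to consistent units (1 GPa = 1000 uN/um^2).
E = 160 GPa = 160000 uN/um^2
Step 2: Compute t^3 = 9^3 = 729
Step 3: Compute L^3 = 153^3 = 3581577
Step 4: k = 160000 * 5 * 729 / (4 * 3581577)
k = 40.7083 uN/um


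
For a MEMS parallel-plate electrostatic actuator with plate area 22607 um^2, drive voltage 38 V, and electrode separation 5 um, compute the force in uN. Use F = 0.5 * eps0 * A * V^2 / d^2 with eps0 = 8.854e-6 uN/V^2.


Step 1: Identify parameters.
eps0 = 8.854e-6 uN/V^2, A = 22607 um^2, V = 38 V, d = 5 um
Step 2: Compute V^2 = 38^2 = 1444
Step 3: Compute d^2 = 5^2 = 25
Step 4: F = 0.5 * 8.854e-6 * 22607 * 1444 / 25
F = 5.781 uN


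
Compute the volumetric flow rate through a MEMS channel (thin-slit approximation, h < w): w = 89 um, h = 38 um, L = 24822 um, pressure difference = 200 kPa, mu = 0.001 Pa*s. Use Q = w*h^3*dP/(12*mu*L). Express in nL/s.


Step 1: Convert all dimensions to SI (meters).
w = 89e-6 m, h = 38e-6 m, L = 24822e-6 m, dP = 200e3 Pa
Step 2: Q = w * h^3 * dP / (12 * mu * L)
Q = 89e-6 * (38e-6)^3 * 200e3 / (12 * 0.001 * 24822e-6) = 3.27908576e-09 m^3/s
Step 3: Convert Q from m^3/s to nL/s (1 m^3 = 1e12 nL, so multiply by 1e12).
Q = 3279.086 nL/s


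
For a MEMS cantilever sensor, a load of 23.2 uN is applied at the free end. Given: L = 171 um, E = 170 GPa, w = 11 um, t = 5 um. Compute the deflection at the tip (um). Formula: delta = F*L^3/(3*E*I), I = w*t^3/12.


Step 1: Calculate the second moment of area.
I = w * t^3 / 12 = 11 * 5^3 / 12 = 114.5833 um^4
Step 2: Convert E to consistent units (1 GPa = 1000 uN/um^2).
E = 170 GPa = 170000 uN/um^2
Step 3: Calculate tip deflection.
delta = F * L^3 / (3 * E * I)
delta = 23.2 * 171^3 / (3 * 170000 * 114.5833)
delta = 1.9851 um


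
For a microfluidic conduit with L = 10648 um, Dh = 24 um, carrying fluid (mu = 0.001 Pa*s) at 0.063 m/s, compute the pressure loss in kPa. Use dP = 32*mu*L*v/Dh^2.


Step 1: Convert to SI: L = 10648e-6 m, Dh = 24e-6 m
Step 2: dP = 32 * 0.001 * 10648e-6 * 0.063 / (24e-6)^2
Step 3: dP = 37268.00 Pa
Step 4: Convert to kPa: dP = 37.27 kPa


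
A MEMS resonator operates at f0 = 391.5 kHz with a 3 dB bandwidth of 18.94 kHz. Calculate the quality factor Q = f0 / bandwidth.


Step 1: Q = f0 / bandwidth
Step 2: Q = 391.5 / 18.94
Q = 20.7


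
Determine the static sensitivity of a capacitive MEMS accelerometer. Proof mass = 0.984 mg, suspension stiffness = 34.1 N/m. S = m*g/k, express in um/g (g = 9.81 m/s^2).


Step 1: Convert mass: m = 0.984 mg = 9.84e-07 kg
Step 2: S = m * g / k = 9.84e-07 * 9.81 / 34.1
Step 3: S = 2.83e-07 m/g
Step 4: Convert to um/g: S = 0.283 um/g


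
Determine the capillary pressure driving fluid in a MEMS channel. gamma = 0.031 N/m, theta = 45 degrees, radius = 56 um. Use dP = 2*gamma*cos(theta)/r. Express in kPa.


Step 1: cos(45 deg) = 0.7071
Step 2: Convert r to m: r = 56e-6 m
Step 3: dP = 2 * 0.031 * 0.7071 / 56e-6 = 782.9 Pa
Step 4: Convert Pa to kPa (divide by 1000).
dP = 0.78 kPa


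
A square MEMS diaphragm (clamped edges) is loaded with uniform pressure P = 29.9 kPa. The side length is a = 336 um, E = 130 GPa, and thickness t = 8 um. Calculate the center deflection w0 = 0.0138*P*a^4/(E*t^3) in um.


Step 1: Convert pressure to compatible units (E is in GPa, so P in GPa).
P = 29.9 kPa = 29.9e-6 GPa
Step 2: Compute numerator: 0.0138 * P * a^4.
a^4 = 336^4 = 12745506816
numerator = 0.0138 * 29.9e-6 * 12745506816 = 5.259e+03
Step 3: Compute denominator: E * t^3 = 130 * 8^3 = 66560
Step 4: w0 = numerator / denominator = 5.259e+03 / 66560 = 0.079 um


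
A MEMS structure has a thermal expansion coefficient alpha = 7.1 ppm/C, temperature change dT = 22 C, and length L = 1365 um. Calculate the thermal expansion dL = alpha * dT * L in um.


Step 1: Convert CTE: alpha = 7.1 ppm/C = 7.1e-6 /C
Step 2: dL = 7.1e-6 * 22 * 1365
dL = 0.2132 um


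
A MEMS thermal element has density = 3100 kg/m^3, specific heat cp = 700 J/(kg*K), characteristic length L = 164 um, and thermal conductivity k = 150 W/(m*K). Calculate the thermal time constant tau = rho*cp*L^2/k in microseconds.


Step 1: Convert L to m: L = 164e-6 m
Step 2: L^2 = (164e-6)^2 = 2.6896e-08 m^2
Step 3: tau = 3100 * 700 * 2.6896e-08 / 150 = 3.8909547e-04 s
Step 4: Convert to microseconds (multiply by 1e6).
tau = 389.095 us


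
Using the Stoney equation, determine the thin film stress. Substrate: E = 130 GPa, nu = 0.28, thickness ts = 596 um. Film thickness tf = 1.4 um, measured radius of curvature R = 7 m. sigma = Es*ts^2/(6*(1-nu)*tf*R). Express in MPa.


Step 1: Compute numerator: Es * ts^2 = 130 * 596^2 = 46178080 (GPa*um^2)
Step 2: Compute denominator (R in um): 6*(1-nu)*tf*R = 6*0.72*1.4*7e6 = 42336000.0 (um^2)
Step 3: sigma (GPa) = 46178080 / 42336000.0 = 1.090752e+00 GPa
Step 4: Convert to MPa (x1000): sigma = 1090.8 MPa


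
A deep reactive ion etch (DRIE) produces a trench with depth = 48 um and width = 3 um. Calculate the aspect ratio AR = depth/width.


Step 1: AR = depth / width
Step 2: AR = 48 / 3
AR = 16.0


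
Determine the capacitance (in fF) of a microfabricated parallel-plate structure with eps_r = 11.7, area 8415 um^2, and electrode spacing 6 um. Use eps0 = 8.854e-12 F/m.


Step 1: Convert area to m^2: A = 8415e-12 m^2
Step 2: Convert gap to m: d = 6e-6 m
Step 3: C = eps0 * eps_r * A / d
C = 8.854e-12 * 11.7 * 8415e-12 / 6e-6
Step 4: Convert to fF (multiply by 1e15).
C = 145.29 fF


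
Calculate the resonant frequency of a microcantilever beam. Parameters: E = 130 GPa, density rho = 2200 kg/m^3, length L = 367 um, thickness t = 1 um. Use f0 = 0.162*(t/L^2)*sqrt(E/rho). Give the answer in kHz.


Step 1: Convert units to SI.
t_SI = 1e-6 m, L_SI = 367e-6 m
Step 2: Calculate sqrt(E/rho).
sqrt(130e9 / 2200) = 7687.06 m/s
Step 3: Compute f0.
f0 = 0.162 * 1e-6 / (367e-6)^2 * 7687.06 = 9245.8 Hz = 9.25 kHz


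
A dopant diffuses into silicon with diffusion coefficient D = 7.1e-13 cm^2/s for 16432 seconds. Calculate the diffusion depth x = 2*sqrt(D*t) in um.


Step 1: Compute D*t = 7.1e-13 * 16432 = 1.166672e-08 cm^2
Step 2: sqrt(D*t) = 1.0801e-04 cm
Step 3: x = 2 * 1.0801e-04 cm = 2.1602e-04 cm
Step 4: Convert to um (1 cm = 1e4 um): x = 2.16 um


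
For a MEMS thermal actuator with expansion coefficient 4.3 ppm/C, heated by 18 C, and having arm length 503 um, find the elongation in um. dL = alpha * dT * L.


Step 1: Convert CTE: alpha = 4.3 ppm/C = 4.3e-6 /C
Step 2: dL = 4.3e-6 * 18 * 503
dL = 0.0389 um


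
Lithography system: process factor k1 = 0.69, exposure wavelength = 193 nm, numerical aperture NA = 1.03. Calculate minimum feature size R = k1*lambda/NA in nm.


Step 1: Identify values: k1 = 0.69, lambda = 193 nm, NA = 1.03
Step 2: R = k1 * lambda / NA
R = 0.69 * 193 / 1.03
R = 129.3 nm


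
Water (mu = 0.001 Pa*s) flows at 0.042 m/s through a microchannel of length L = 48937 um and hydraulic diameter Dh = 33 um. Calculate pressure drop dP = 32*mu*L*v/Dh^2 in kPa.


Step 1: Convert to SI: L = 48937e-6 m, Dh = 33e-6 m
Step 2: dP = 32 * 0.001 * 48937e-6 * 0.042 / (33e-6)^2
Step 3: dP = 60396.08 Pa
Step 4: Convert to kPa: dP = 60.4 kPa


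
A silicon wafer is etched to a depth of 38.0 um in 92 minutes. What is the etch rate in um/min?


Step 1: Etch rate = depth / time
Step 2: rate = 38.0 / 92
rate = 0.413 um/min


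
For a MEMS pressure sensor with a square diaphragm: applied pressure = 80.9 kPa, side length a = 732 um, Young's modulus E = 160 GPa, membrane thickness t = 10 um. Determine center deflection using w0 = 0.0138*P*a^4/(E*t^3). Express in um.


Step 1: Convert pressure to compatible units (E is in GPa, so P in GPa).
P = 80.9 kPa = 80.9e-6 GPa
Step 2: Compute numerator: 0.0138 * P * a^4.
a^4 = 732^4 = 287107358976
numerator = 0.0138 * 80.9e-6 * 287107358976 = 3.205324e+05
Step 3: Compute denominator: E * t^3 = 160 * 10^3 = 160000
Step 4: w0 = numerator / denominator = 3.205324e+05 / 160000 = 2.0033 um


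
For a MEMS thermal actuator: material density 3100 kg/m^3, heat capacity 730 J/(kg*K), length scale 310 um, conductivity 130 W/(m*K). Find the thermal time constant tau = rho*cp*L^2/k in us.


Step 1: Convert L to m: L = 310e-6 m
Step 2: L^2 = (310e-6)^2 = 9.61e-08 m^2
Step 3: tau = 3100 * 730 * 9.61e-08 / 130 = 1.67287923e-03 s
Step 4: Convert to microseconds (multiply by 1e6).
tau = 1672.879 us


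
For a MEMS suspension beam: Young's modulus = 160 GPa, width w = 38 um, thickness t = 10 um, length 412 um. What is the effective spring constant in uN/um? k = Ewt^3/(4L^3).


Step 1: Convert E to consistent units (1 GPa = 1000 uN/um^2).
E = 160 GPa = 160000 uN/um^2
Step 2: Compute t^3 = 10^3 = 1000
Step 3: Compute L^3 = 412^3 = 69934528
Step 4: k = 160000 * 38 * 1000 / (4 * 69934528)
k = 21.7346 uN/um


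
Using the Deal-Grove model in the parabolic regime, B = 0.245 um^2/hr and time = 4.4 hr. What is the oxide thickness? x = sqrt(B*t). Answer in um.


Step 1: Compute B*t = 0.245 * 4.4 = 1.078
Step 2: x = sqrt(1.078)
x = 1.038 um


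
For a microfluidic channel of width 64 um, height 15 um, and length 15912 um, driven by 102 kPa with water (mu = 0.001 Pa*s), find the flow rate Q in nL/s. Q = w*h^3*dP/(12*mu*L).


Step 1: Convert all dimensions to SI (meters).
w = 64e-6 m, h = 15e-6 m, L = 15912e-6 m, dP = 102e3 Pa
Step 2: Q = w * h^3 * dP / (12 * mu * L)
Q = 64e-6 * (15e-6)^3 * 102e3 / (12 * 0.001 * 15912e-6) = 1.1538462e-10 m^3/s
Step 3: Convert Q from m^3/s to nL/s (1 m^3 = 1e12 nL, so multiply by 1e12).
Q = 115.385 nL/s


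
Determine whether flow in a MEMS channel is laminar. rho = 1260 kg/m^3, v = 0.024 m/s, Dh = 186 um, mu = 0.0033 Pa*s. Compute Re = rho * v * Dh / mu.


Step 1: Convert Dh to meters: Dh = 186e-6 m
Step 2: Re = rho * v * Dh / mu
Re = 1260 * 0.024 * 186e-6 / 0.0033
Re = 1.704
Since Re = 1.704 is below ~2300, the flow is laminar.


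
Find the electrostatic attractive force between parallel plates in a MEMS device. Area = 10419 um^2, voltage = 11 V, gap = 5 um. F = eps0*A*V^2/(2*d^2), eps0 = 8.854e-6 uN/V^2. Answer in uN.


Step 1: Identify parameters.
eps0 = 8.854e-6 uN/V^2, A = 10419 um^2, V = 11 V, d = 5 um
Step 2: Compute V^2 = 11^2 = 121
Step 3: Compute d^2 = 5^2 = 25
Step 4: F = 0.5 * 8.854e-6 * 10419 * 121 / 25
F = 0.223 uN


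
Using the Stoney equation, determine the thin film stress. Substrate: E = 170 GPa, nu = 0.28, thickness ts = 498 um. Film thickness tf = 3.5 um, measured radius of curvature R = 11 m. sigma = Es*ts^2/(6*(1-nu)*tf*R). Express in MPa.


Step 1: Compute numerator: Es * ts^2 = 170 * 498^2 = 42160680 (GPa*um^2)
Step 2: Compute denominator (R in um): 6*(1-nu)*tf*R = 6*0.72*3.5*11e6 = 166320000.0 (um^2)
Step 3: sigma (GPa) = 42160680 / 166320000.0 = 2.53491e-01 GPa
Step 4: Convert to MPa (x1000): sigma = 253.5 MPa


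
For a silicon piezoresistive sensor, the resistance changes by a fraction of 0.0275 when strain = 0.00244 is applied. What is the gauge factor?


Step 1: Identify values.
dR/R = 0.0275, strain = 0.00244
Step 2: GF = (dR/R) / strain = 0.0275 / 0.00244
GF = 11.3


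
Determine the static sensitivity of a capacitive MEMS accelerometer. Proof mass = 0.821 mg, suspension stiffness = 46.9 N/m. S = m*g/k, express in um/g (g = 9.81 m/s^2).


Step 1: Convert mass: m = 0.821 mg = 8.21e-07 kg
Step 2: S = m * g / k = 8.21e-07 * 9.81 / 46.9
Step 3: S = 1.72e-07 m/g
Step 4: Convert to um/g: S = 0.172 um/g


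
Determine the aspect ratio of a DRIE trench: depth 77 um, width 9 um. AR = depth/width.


Step 1: AR = depth / width
Step 2: AR = 77 / 9
AR = 8.6


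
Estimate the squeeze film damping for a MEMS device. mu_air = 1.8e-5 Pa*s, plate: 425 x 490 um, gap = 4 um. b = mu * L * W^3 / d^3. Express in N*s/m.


Step 1: Convert to SI.
L = 425e-6 m, W = 490e-6 m, d = 4e-6 m
Step 2: W^3 = (490e-6)^3 = 1.18e-10 m^3
Step 3: d^3 = (4e-6)^3 = 6.40e-17 m^3
Step 4: b = 1.8e-5 * 425e-6 * 1.18e-10 / 6.40e-17
b = 1.41e-02 N*s/m


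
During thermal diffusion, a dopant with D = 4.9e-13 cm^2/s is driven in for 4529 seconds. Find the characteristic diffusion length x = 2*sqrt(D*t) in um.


Step 1: Compute D*t = 4.9e-13 * 4529 = 2.21921e-09 cm^2
Step 2: sqrt(D*t) = 4.7108e-05 cm
Step 3: x = 2 * 4.7108e-05 cm = 9.4216e-05 cm
Step 4: Convert to um (1 cm = 1e4 um): x = 0.942 um


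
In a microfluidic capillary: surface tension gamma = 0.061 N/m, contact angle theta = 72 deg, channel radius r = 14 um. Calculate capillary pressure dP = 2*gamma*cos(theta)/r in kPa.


Step 1: cos(72 deg) = 0.309
Step 2: Convert r to m: r = 14e-6 m
Step 3: dP = 2 * 0.061 * 0.309 / 14e-6 = 2692.7 Pa
Step 4: Convert Pa to kPa (divide by 1000).
dP = 2.69 kPa


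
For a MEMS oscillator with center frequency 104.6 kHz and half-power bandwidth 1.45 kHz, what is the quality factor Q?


Step 1: Q = f0 / bandwidth
Step 2: Q = 104.6 / 1.45
Q = 72.1


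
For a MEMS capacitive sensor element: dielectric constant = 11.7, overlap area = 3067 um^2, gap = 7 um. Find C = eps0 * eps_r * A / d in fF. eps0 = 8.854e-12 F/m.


Step 1: Convert area to m^2: A = 3067e-12 m^2
Step 2: Convert gap to m: d = 7e-6 m
Step 3: C = eps0 * eps_r * A / d
C = 8.854e-12 * 11.7 * 3067e-12 / 7e-6
Step 4: Convert to fF (multiply by 1e15).
C = 45.39 fF


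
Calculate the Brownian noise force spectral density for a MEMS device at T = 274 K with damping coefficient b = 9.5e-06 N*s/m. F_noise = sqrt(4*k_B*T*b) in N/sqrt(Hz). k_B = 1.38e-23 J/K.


Step 1: Compute 4 * k_B * T * b
= 4 * 1.38e-23 * 274 * 9.5e-06
= 1.4369e-25 N^2/Hz
Step 2: F_noise = sqrt(1.4369e-25)
F_noise = 3.79e-13 N/sqrt(Hz)


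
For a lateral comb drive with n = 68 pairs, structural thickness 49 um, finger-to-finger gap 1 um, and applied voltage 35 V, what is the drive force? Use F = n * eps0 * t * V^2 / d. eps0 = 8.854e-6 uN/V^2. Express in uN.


Step 1: Parameters: n=68, eps0=8.854e-6 uN/V^2, t=49 um, V=35 V, d=1 um
Step 2: V^2 = 1225
Step 3: F = 68 * 8.854e-6 * 49 * 1225 / 1
F = 36.139 uN


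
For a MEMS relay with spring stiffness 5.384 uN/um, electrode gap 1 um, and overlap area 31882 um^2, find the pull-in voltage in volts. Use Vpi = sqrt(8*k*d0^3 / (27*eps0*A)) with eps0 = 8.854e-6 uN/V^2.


Step 1: Compute numerator: 8 * k * d0^3 = 8 * 5.384 * 1^3 = 43.072
Step 2: Compute denominator: 27 * eps0 * A = 27 * 8.854e-6 * 31882 = 7.621647
Step 3: Vpi = sqrt(43.072 / 7.621647)
Vpi = 2.38 V


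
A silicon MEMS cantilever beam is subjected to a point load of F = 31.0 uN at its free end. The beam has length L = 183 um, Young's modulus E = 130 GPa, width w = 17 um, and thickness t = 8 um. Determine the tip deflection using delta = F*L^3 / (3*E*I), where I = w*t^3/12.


Step 1: Calculate the second moment of area.
I = w * t^3 / 12 = 17 * 8^3 / 12 = 725.3333 um^4
Step 2: Convert E to consistent units (1 GPa = 1000 uN/um^2).
E = 130 GPa = 130000 uN/um^2
Step 3: Calculate tip deflection.
delta = F * L^3 / (3 * E * I)
delta = 31.0 * 183^3 / (3 * 130000 * 725.3333)
delta = 0.6716 um


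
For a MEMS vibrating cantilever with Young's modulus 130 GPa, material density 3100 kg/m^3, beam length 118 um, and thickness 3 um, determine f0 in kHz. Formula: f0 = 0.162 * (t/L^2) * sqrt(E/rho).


Step 1: Convert units to SI.
t_SI = 3e-6 m, L_SI = 118e-6 m
Step 2: Calculate sqrt(E/rho).
sqrt(130e9 / 3100) = 6475.76 m/s
Step 3: Compute f0.
f0 = 0.162 * 3e-6 / (118e-6)^2 * 6475.76 = 226028.4 Hz = 226.03 kHz


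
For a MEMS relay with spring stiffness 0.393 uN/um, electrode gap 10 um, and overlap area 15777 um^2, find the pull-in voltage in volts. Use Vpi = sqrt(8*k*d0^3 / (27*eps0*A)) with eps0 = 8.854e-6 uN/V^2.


Step 1: Compute numerator: 8 * k * d0^3 = 8 * 0.393 * 10^3 = 3144.0
Step 2: Compute denominator: 27 * eps0 * A = 27 * 8.854e-6 * 15777 = 3.771618
Step 3: Vpi = sqrt(3144.0 / 3.771618)
Vpi = 28.87 V


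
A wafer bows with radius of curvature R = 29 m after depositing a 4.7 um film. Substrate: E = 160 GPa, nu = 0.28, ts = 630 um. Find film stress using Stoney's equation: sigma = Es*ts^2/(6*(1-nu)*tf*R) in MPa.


Step 1: Compute numerator: Es * ts^2 = 160 * 630^2 = 63504000 (GPa*um^2)
Step 2: Compute denominator (R in um): 6*(1-nu)*tf*R = 6*0.72*4.7*29e6 = 588816000.0 (um^2)
Step 3: sigma (GPa) = 63504000 / 588816000.0 = 1.0785e-01 GPa
Step 4: Convert to MPa (x1000): sigma = 107.9 MPa


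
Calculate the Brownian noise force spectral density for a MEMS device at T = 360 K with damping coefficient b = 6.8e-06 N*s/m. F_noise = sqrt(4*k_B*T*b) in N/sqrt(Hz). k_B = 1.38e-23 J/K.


Step 1: Compute 4 * k_B * T * b
= 4 * 1.38e-23 * 360 * 6.8e-06
= 1.3513e-25 N^2/Hz
Step 2: F_noise = sqrt(1.3513e-25)
F_noise = 3.68e-13 N/sqrt(Hz)


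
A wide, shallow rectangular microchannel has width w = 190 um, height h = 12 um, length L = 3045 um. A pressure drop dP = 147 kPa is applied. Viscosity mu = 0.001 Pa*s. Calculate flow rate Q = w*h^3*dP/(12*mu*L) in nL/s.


Step 1: Convert all dimensions to SI (meters).
w = 190e-6 m, h = 12e-6 m, L = 3045e-6 m, dP = 147e3 Pa
Step 2: Q = w * h^3 * dP / (12 * mu * L)
Q = 190e-6 * (12e-6)^3 * 147e3 / (12 * 0.001 * 3045e-6) = 1.32082759e-09 m^3/s
Step 3: Convert Q from m^3/s to nL/s (1 m^3 = 1e12 nL, so multiply by 1e12).
Q = 1320.828 nL/s
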